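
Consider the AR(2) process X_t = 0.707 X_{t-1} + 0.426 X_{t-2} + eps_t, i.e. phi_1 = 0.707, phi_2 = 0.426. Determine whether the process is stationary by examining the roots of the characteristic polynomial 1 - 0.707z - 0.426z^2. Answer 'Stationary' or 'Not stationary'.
\text{Not stationary}

The AR(p) characteristic polynomial is P(z) = 1 - 0.707z - 0.426z^2.
Stationarity requires all roots to lie outside the unit circle, i.e. |z| > 1 for every root.
Set 1 + (-0.707) z + (-0.426) z^2 = 0, i.e. a z^2 + b z + c = 0 with a = -0.426, b = -0.707, c = 1.
Discriminant D = b^2 - 4ac = (-0.707)^2 - 4*(-0.426)*1 = 0.499849 - (-1.704) = 2.203849.
D >= 0, so the roots are real: z = (-b +/- sqrt(D)) / (2a) = (0.707 +/- 1.484537) / (-0.852).
  z_1 = (0.707 + 1.484537) / (-0.852) = -2.5722,   |z_1| = 2.5722.
  z_2 = (0.707 - 1.484537) / (-0.852) = 0.9126,   |z_2| = 0.9126.
Moduli of all roots: 2.5722, 0.9126.
All moduli strictly greater than 1? No.
Verdict: Not stationary.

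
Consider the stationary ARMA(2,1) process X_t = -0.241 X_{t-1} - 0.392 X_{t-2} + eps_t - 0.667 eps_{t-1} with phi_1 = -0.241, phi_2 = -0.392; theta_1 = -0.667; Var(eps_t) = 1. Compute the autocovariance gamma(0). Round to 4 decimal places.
\gamma(0) = 2.0413

Multiply the model equation by X_{t-k} and take expectations. With theta_0 = psi_0 = 1 and psi_j the MA(infinity) weights, this gives
  gamma(k) - sum_i phi_i gamma(k-i) = c_k,
  c_k = sigma^2 * sum_{j=k..q} theta_j psi_{j-k}   (c_k = 0 for k > q),
using gamma(-m) = gamma(m).
psi-weights needed (psi_j = theta_j + sum_i phi_i psi_{j-i}):
  psi_1 = theta_1 + phi_1 = -0.667 + (-0.241) = -0.908
Right-hand sides:
  c_0 = sigma^2 (1 + theta_1 psi_1) = 1 * (1 + (-0.667)(-0.908)) = 1 * 1.605636 = 1.605636
  c_1 = sigma^2 theta_1 = 1 * (-0.667) = -0.667
  c_2 = 0
Equations for k = 0, 1, 2 (AR order 2, c_2 = 0):
  (E0) gamma(0) = phi_1 gamma(1) + phi_2 gamma(2) + c_0
  (E1) gamma(1) = phi_1 gamma(0) + phi_2 gamma(1) + c_1
  (E2) gamma(2) = phi_1 gamma(1) + phi_2 gamma(0)
From (E1): gamma(1) = A gamma(0) + B with
  A = phi_1 / (1 - phi_2) = -0.241 / 1.392 = -0.173132,   B = c_1 / (1 - phi_2) = -0.667 / 1.392 = -0.479167.
Insert (E2) into (E0): gamma(0) (1 - phi_2^2) = phi_1 (1 + phi_2) gamma(1) + c_0.
  phi_1 (1 + phi_2) = (-0.241)(0.608) = -0.146528,   1 - phi_2^2 = 0.846336.
Replace gamma(1) by A gamma(0) + B and collect gamma(0):
  gamma(0) [0.846336 - (-0.146528)(-0.173132)] = (-0.146528)(-0.479167) + 1.605636
  gamma(0) * 0.820967 = 1.675847
  gamma(0) = 1.675847 / 0.820967 = 2.041308.
Therefore gamma(0) = 2.0413 (to 4 decimal places).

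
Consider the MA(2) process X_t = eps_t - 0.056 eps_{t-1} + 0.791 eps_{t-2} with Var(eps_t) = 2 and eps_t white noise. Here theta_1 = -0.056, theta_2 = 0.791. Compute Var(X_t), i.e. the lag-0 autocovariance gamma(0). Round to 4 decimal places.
\gamma(0) = 3.2576

For an MA(q) process X_t = eps_t + sum_i theta_i eps_{t-i} with
Var(eps_t) = sigma^2, the variance is
  gamma(0) = sigma^2 * (1 + sum_i theta_i^2).
  sum_i theta_i^2 = (-0.056)^2 + (0.791)^2 = 0.003136 + 0.625681 = 0.628817.
  gamma(0) = 2 * (1 + 0.628817) = 2 * 1.628817 = 3.257634, which rounds to 3.2576.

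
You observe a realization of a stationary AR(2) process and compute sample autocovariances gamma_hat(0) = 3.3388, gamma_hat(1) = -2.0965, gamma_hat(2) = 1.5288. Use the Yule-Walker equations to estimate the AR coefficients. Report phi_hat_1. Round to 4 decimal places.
\hat\phi_{1} = -0.5620

The Yule-Walker equations for an AR(p) process read, in matrix form,
  Gamma_p phi = r_p,   with   (Gamma_p)_{ij} = gamma(|i - j|),
                       (r_p)_i = gamma(i),   i,j = 1..p.
Substitute the sample gammas (Toeplitz matrix and right-hand side of size 2):
  Gamma_p = [[3.3388, -2.0965], [-2.0965, 3.3388]]
  r_p     = [-2.0965, 1.5288]
Written out:
  3.3388 phi_1 - 2.0965 phi_2 = -2.0965
  -2.0965 phi_1 + 3.3388 phi_2 = 1.5288
Solve by Cramer's rule:
  det = gamma(0)^2 - gamma(1)^2 = (3.3388)^2 - (-2.0965)^2 = 11.14758544 - 4.39531225 = 6.75227319
  phi_hat_1 = [gamma(1) gamma(0) - gamma(1) gamma(2)] / det = [(-2.0965)(3.3388) - (-2.0965)(1.5288)] / 6.75227319 = -3.794665 / 6.75227319 = -0.562
  phi_hat_2 = [gamma(0) gamma(2) - gamma(1)^2] / det = [(3.3388)(1.5288) - (-2.0965)^2] / 6.75227319 = 0.70904519 / 6.75227319 = 0.105
So phi_hat = [-0.5620, 0.1050].
Therefore phi_hat_1 = -0.5620.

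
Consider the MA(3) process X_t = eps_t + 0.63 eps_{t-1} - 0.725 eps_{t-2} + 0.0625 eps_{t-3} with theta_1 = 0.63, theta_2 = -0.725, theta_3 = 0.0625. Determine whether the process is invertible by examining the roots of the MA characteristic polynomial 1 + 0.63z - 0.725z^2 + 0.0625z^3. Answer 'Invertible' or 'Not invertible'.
\text{Not invertible}

The MA(q) characteristic polynomial is P(z) = 1 + 0.63z - 0.725z^2 + 0.0625z^3.
Invertibility requires all roots to lie outside the unit circle, i.e. |z| > 1 for every root.
Degree 3: look for a simple real root z0 first, then factor out (1 - z/z0) and solve the remaining quadratic.
Testing z0 = -0.8: P(-0.8) = 1 + (0.63)(-0.8) + (-0.725)(-0.8)^2 + (0.0625)(-0.8)^3
  = 1 + (-0.504) + (-0.464) + (-0.032) = 0.  So z_0 = -0.8 is a root, |z_0| = 0.8.
Divide out the factor (1 + 1.25 z) = (1 - z/z0) (since 1/z0 = -1.25):
  P(z) = (1 + 1.25 z)(1 + (-0.62) z + (0.05) z^2)
  [check: z-coef -0.62 - (-1.25) = 0.63; z^2-coef 0.05 - (-1.25)(-0.62) = -0.725; z^3-coef -(-1.25)(0.05) = 0.0625.]
Remaining roots from the quadratic factor 1 + (-0.62) z + (0.05) z^2:
  Set 1 + (-0.62) z + (0.05) z^2 = 0, i.e. a z^2 + b z + c = 0 with a = 0.05, b = -0.62, c = 1.
  Discriminant D = b^2 - 4ac = (-0.62)^2 - 4*(0.05)*1 = 0.3844 - (0.2) = 0.1844.
  D >= 0, so the roots are real: z = (-b +/- sqrt(D)) / (2a) = (0.62 +/- 0.429418) / (0.1).
    z_1 = (0.62 + 0.429418) / (0.1) = 10.4942,   |z_1| = 10.4942.
    z_2 = (0.62 - 0.429418) / (0.1) = 1.9058,   |z_2| = 1.9058.
Moduli of all roots: 0.8000, 10.4942, 1.9058.
All moduli strictly greater than 1? No.
Verdict: Not invertible.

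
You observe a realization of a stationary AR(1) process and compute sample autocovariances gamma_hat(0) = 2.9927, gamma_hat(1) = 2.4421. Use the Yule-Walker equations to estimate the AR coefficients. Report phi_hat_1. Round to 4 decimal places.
\hat\phi_{1} = 0.8160

The Yule-Walker equations for an AR(p) process read, in matrix form,
  Gamma_p phi = r_p,   with   (Gamma_p)_{ij} = gamma(|i - j|),
                       (r_p)_i = gamma(i),   i,j = 1..p.
Substitute the sample gammas (Toeplitz matrix and right-hand side of size 1):
  Gamma_p = [[2.9927]]
  r_p     = [2.4421]
With p = 1 this is the single equation gamma(0) phi_1 = gamma(1):
  phi_hat_1 = gamma(1) / gamma(0) = 2.4421 / 2.9927 = 0.8160.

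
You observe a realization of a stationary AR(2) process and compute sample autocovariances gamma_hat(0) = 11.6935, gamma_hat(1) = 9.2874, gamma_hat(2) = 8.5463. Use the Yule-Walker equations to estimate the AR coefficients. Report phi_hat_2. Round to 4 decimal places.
\hat\phi_{2} = 0.2710

The Yule-Walker equations for an AR(p) process read, in matrix form,
  Gamma_p phi = r_p,   with   (Gamma_p)_{ij} = gamma(|i - j|),
                       (r_p)_i = gamma(i),   i,j = 1..p.
Substitute the sample gammas (Toeplitz matrix and right-hand side of size 2):
  Gamma_p = [[11.6935, 9.2874], [9.2874, 11.6935]]
  r_p     = [9.2874, 8.5463]
Written out:
  11.6935 phi_1 + 9.2874 phi_2 = 9.2874
  9.2874 phi_1 + 11.6935 phi_2 = 8.5463
Solve by Cramer's rule:
  det = gamma(0)^2 - gamma(1)^2 = (11.6935)^2 - (9.2874)^2 = 136.73794225 - 86.25579876 = 50.48214349
  phi_hat_1 = [gamma(1) gamma(0) - gamma(1) gamma(2)] / det = [(9.2874)(11.6935) - (9.2874)(8.5463)] / 50.48214349 = 29.22930528 / 50.48214349 = 0.579
  phi_hat_2 = [gamma(0) gamma(2) - gamma(1)^2] / det = [(11.6935)(8.5463) - (9.2874)^2] / 50.48214349 = 13.68036029 / 50.48214349 = 0.271
So phi_hat = [0.5790, 0.2710].
Therefore phi_hat_2 = 0.2710.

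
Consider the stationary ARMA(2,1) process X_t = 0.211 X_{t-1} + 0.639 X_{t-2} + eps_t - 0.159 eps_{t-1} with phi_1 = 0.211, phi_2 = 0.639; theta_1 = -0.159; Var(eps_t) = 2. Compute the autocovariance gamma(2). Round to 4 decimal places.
\gamma(2) = 3.0995

Multiply the model equation by X_{t-k} and take expectations. With theta_0 = psi_0 = 1 and psi_j the MA(infinity) weights, this gives
  gamma(k) - sum_i phi_i gamma(k-i) = c_k,
  c_k = sigma^2 * sum_{j=k..q} theta_j psi_{j-k}   (c_k = 0 for k > q),
using gamma(-m) = gamma(m).
psi-weights needed (psi_j = theta_j + sum_i phi_i psi_{j-i}):
  psi_1 = theta_1 + phi_1 = -0.159 + (0.211) = 0.052
Right-hand sides:
  c_0 = sigma^2 (1 + theta_1 psi_1) = 2 * (1 + (-0.159)(0.052)) = 2 * 0.991732 = 1.983464
  c_1 = sigma^2 theta_1 = 2 * (-0.159) = -0.318
  c_2 = 0
Equations for k = 0, 1, 2 (AR order 2, c_2 = 0):
  (E0) gamma(0) = phi_1 gamma(1) + phi_2 gamma(2) + c_0
  (E1) gamma(1) = phi_1 gamma(0) + phi_2 gamma(1) + c_1
  (E2) gamma(2) = phi_1 gamma(1) + phi_2 gamma(0)
From (E1): gamma(1) = A gamma(0) + B with
  A = phi_1 / (1 - phi_2) = 0.211 / 0.361 = 0.584488,   B = c_1 / (1 - phi_2) = -0.318 / 0.361 = -0.880886.
Insert (E2) into (E0): gamma(0) (1 - phi_2^2) = phi_1 (1 + phi_2) gamma(1) + c_0.
  phi_1 (1 + phi_2) = (0.211)(1.639) = 0.345829,   1 - phi_2^2 = 0.591679.
Replace gamma(1) by A gamma(0) + B and collect gamma(0):
  gamma(0) [0.591679 - (0.345829)(0.584488)] = (0.345829)(-0.880886) + 1.983464
  gamma(0) * 0.389546 = 1.678828
  gamma(0) = 1.678828 / 0.389546 = 4.309701.
  gamma(1) = A gamma(0) + B = (0.584488)(4.309701) + (-0.880886) = 1.63808.
  gamma(2) = phi_1 gamma(1) + phi_2 gamma(0) = (0.211)(1.63808) + (0.639)(4.309701) = 3.099534.
Therefore gamma(2) = 3.0995 (to 4 decimal places).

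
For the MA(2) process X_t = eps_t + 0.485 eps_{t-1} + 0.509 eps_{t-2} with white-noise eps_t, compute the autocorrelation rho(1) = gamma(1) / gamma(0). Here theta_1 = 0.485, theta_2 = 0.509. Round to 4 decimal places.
\rho(1) = 0.4898

For an MA(q) process with theta_0 = 1, the autocovariance is
  gamma(k) = sigma^2 * sum_{i=0..q-k} theta_i * theta_{i+k},
and rho(k) = gamma(k) / gamma(0). Sigma^2 cancels.
  numerator   = (1)*(0.485) + (0.485)*(0.509) = 0.731865.
  denominator = (1)^2 + (0.485)^2 + (0.509)^2 = 1.494306.
  rho(1) = 0.731865 / 1.494306 = 0.4898.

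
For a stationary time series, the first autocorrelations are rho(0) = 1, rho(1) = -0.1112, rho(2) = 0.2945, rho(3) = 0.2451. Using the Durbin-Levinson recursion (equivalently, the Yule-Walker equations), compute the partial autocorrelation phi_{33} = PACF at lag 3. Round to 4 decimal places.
\phi_{33} = 0.3310

The PACF at lag k is phi_{kk}, the last component of the solution
to the Yule-Walker system G_k phi = r_k where
  (G_k)_{ij} = rho(|i - j|), (r_k)_i = rho(i), i,j = 1..k.
Equivalently, Durbin-Levinson gives phi_{kk} iteratively:
  phi_{11} = rho(1)
  phi_{kk} = [rho(k) - sum_{j=1..k-1} phi_{k-1,j} rho(k-j)]
            / [1 - sum_{j=1..k-1} phi_{k-1,j} rho(j)],
  phi_{k,j} = phi_{k-1,j} - phi_{kk} phi_{k-1,k-j},  j = 1..k-1.
Step k = 1:
  phi_11 = rho(1) = -0.1112.
Step k = 2:
  phi_22 = [rho(2) - phi_11 rho(1)] / [1 - phi_11 rho(1)] = [0.2945 - (-0.1112)(-0.1112)] / [1 - (-0.1112)(-0.1112)]
         = 0.28213456 / 0.98763456 = 0.285667.
  Update: phi_21 = phi_11 - phi_22 phi_11 = -0.1112 - (0.285667)(-0.1112) = -0.079434.
Step k = 3:
  phi_33 = [rho(3) - phi_21 rho(2) - phi_22 rho(1)] / [1 - phi_21 rho(1) - phi_22 rho(2)]
    numerator   = 0.2451 - (-0.079434)(0.2945) - (0.285667)(-0.1112) = 0.30025943
    denominator = 1 - (-0.079434)(-0.1112) - (0.285667)(0.2945) = 0.90703804
  phi_33 = 0.30025943 / 0.90703804 = 0.331.
Therefore phi_{33} = 0.3310.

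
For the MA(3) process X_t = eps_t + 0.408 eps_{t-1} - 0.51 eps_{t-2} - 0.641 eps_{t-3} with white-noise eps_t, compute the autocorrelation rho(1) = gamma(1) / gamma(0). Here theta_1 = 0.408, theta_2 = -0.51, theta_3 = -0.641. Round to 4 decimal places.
\rho(1) = 0.2867

For an MA(q) process with theta_0 = 1, the autocovariance is
  gamma(k) = sigma^2 * sum_{i=0..q-k} theta_i * theta_{i+k},
and rho(k) = gamma(k) / gamma(0). Sigma^2 cancels.
  numerator   = (1)*(0.408) + (0.408)*(-0.51) + (-0.51)*(-0.641) = 0.52683.
  denominator = (1)^2 + (0.408)^2 + (-0.51)^2 + (-0.641)^2 = 1.837445.
  rho(1) = 0.52683 / 1.837445 = 0.2867.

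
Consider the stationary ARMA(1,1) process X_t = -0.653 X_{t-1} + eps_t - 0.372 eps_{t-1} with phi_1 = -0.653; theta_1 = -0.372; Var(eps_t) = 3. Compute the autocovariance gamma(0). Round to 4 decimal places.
\gamma(0) = 8.4950

Multiply the model equation by X_{t-k} and take expectations. With theta_0 = psi_0 = 1 and psi_j the MA(infinity) weights, this gives
  gamma(k) - sum_i phi_i gamma(k-i) = c_k,
  c_k = sigma^2 * sum_{j=k..q} theta_j psi_{j-k}   (c_k = 0 for k > q),
using gamma(-m) = gamma(m).
psi-weights needed (psi_j = theta_j + sum_i phi_i psi_{j-i}):
  psi_1 = theta_1 + phi_1 = -0.372 + (-0.653) = -1.025
Right-hand sides:
  c_0 = sigma^2 (1 + theta_1 psi_1) = 3 * (1 + (-0.372)(-1.025)) = 3 * 1.3813 = 4.1439
  c_1 = sigma^2 theta_1 = 3 * (-0.372) = -1.116
  c_2 = 0
Equations for k = 0 and k = 1 (AR order 1):
  gamma(0) = phi_1 gamma(1) + c_0
  gamma(1) = phi_1 gamma(0) + c_1
Substituting the second into the first: gamma(0) (1 - phi_1^2) = c_0 + phi_1 c_1, so
  gamma(0) = (c_0 + phi_1 c_1) / (1 - phi_1^2) = (4.1439 + (-0.653)(-1.116)) / (1 - (-0.653)^2) = 4.872648 / 0.573591 = 8.494987.
Therefore gamma(0) = 8.4950 (to 4 decimal places).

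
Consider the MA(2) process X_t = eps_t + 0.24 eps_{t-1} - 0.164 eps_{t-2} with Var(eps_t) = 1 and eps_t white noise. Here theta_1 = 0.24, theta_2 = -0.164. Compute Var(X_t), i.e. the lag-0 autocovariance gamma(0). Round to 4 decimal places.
\gamma(0) = 1.0845

For an MA(q) process X_t = eps_t + sum_i theta_i eps_{t-i} with
Var(eps_t) = sigma^2, the variance is
  gamma(0) = sigma^2 * (1 + sum_i theta_i^2).
  sum_i theta_i^2 = (0.24)^2 + (-0.164)^2 = 0.0576 + 0.026896 = 0.084496.
  gamma(0) = 1 * (1 + 0.084496) = 1 * 1.084496 = 1.084496, which rounds to 1.0845.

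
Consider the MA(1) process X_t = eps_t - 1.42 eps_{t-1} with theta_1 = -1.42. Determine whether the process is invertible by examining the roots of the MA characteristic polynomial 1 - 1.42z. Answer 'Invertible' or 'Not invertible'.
\text{Not invertible}

The MA(q) characteristic polynomial is P(z) = 1 - 1.42z.
Invertibility requires all roots to lie outside the unit circle, i.e. |z| > 1 for every root.
This is linear in z: 1 + (-1.42) z = 0  =>  z = -1/(-1.42) = 0.704225,  |z| = 0.704225.
Moduli of all roots: 0.7042.
All moduli strictly greater than 1? No.
Verdict: Not invertible.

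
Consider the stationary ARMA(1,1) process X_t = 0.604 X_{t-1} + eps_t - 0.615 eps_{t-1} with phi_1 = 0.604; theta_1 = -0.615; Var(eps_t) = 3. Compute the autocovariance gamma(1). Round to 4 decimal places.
\gamma(1) = -0.0327

Multiply the model equation by X_{t-k} and take expectations. With theta_0 = psi_0 = 1 and psi_j the MA(infinity) weights, this gives
  gamma(k) - sum_i phi_i gamma(k-i) = c_k,
  c_k = sigma^2 * sum_{j=k..q} theta_j psi_{j-k}   (c_k = 0 for k > q),
using gamma(-m) = gamma(m).
psi-weights needed (psi_j = theta_j + sum_i phi_i psi_{j-i}):
  psi_1 = theta_1 + phi_1 = -0.615 + (0.604) = -0.011
Right-hand sides:
  c_0 = sigma^2 (1 + theta_1 psi_1) = 3 * (1 + (-0.615)(-0.011)) = 3 * 1.006765 = 3.020295
  c_1 = sigma^2 theta_1 = 3 * (-0.615) = -1.845
  c_2 = 0
Equations for k = 0 and k = 1 (AR order 1):
  gamma(0) = phi_1 gamma(1) + c_0
  gamma(1) = phi_1 gamma(0) + c_1
Substituting the second into the first: gamma(0) (1 - phi_1^2) = c_0 + phi_1 c_1, so
  gamma(0) = (c_0 + phi_1 c_1) / (1 - phi_1^2) = (3.020295 + (0.604)(-1.845)) / (1 - (0.604)^2) = 1.905915 / 0.635184 = 3.000571.
  gamma(1) = phi_1 gamma(0) + c_1 = (0.604)(3.000571) + (-1.845) = -0.032655.
Therefore gamma(1) = -0.0327 (to 4 decimal places).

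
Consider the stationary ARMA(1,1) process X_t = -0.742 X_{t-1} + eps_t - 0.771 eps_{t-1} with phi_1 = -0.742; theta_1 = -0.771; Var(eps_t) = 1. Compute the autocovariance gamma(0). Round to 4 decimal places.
\gamma(0) = 6.0934

Multiply the model equation by X_{t-k} and take expectations. With theta_0 = psi_0 = 1 and psi_j the MA(infinity) weights, this gives
  gamma(k) - sum_i phi_i gamma(k-i) = c_k,
  c_k = sigma^2 * sum_{j=k..q} theta_j psi_{j-k}   (c_k = 0 for k > q),
using gamma(-m) = gamma(m).
psi-weights needed (psi_j = theta_j + sum_i phi_i psi_{j-i}):
  psi_1 = theta_1 + phi_1 = -0.771 + (-0.742) = -1.513
Right-hand sides:
  c_0 = sigma^2 (1 + theta_1 psi_1) = 1 * (1 + (-0.771)(-1.513)) = 1 * 2.166523 = 2.166523
  c_1 = sigma^2 theta_1 = 1 * (-0.771) = -0.771
  c_2 = 0
Equations for k = 0 and k = 1 (AR order 1):
  gamma(0) = phi_1 gamma(1) + c_0
  gamma(1) = phi_1 gamma(0) + c_1
Substituting the second into the first: gamma(0) (1 - phi_1^2) = c_0 + phi_1 c_1, so
  gamma(0) = (c_0 + phi_1 c_1) / (1 - phi_1^2) = (2.166523 + (-0.742)(-0.771)) / (1 - (-0.742)^2) = 2.738605 / 0.449436 = 6.093426.
Therefore gamma(0) = 6.0934 (to 4 decimal places).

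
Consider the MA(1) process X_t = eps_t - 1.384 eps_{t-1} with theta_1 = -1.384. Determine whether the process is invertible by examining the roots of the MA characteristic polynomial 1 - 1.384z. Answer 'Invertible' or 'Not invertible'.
\text{Not invertible}

The MA(q) characteristic polynomial is P(z) = 1 - 1.384z.
Invertibility requires all roots to lie outside the unit circle, i.e. |z| > 1 for every root.
This is linear in z: 1 + (-1.384) z = 0  =>  z = -1/(-1.384) = 0.722543,  |z| = 0.722543.
Moduli of all roots: 0.7225.
All moduli strictly greater than 1? No.
Verdict: Not invertible.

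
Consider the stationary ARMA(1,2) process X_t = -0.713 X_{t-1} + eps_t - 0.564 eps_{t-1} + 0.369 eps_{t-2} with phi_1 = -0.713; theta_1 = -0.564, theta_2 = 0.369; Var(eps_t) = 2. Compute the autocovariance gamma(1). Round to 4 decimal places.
\gamma(1) = -10.5704

Multiply the model equation by X_{t-k} and take expectations. With theta_0 = psi_0 = 1 and psi_j the MA(infinity) weights, this gives
  gamma(k) - sum_i phi_i gamma(k-i) = c_k,
  c_k = sigma^2 * sum_{j=k..q} theta_j psi_{j-k}   (c_k = 0 for k > q),
using gamma(-m) = gamma(m).
psi-weights needed (psi_j = theta_j + sum_i phi_i psi_{j-i}):
  psi_1 = theta_1 + phi_1 = -0.564 + (-0.713) = -1.277
  psi_2 = theta_2 + phi_1 psi_1 = 0.369 + (-0.713)(-1.277) = 1.279501
Right-hand sides:
  c_0 = sigma^2 (1 + theta_1 psi_1 + theta_2 psi_2) = 2 * (1 + (-0.564)(-1.277) + (0.369)(1.279501)) = 2 * 2.192364 = 4.384728
  c_1 = sigma^2 (theta_1 + theta_2 psi_1) = 2 * (-0.564 + (0.369)(-1.277)) = -2.070426
  c_2 = sigma^2 theta_2 = 2 * (0.369) = 0.738
Equations for k = 0 and k = 1 (AR order 1):
  gamma(0) = phi_1 gamma(1) + c_0
  gamma(1) = phi_1 gamma(0) + c_1
Substituting the second into the first: gamma(0) (1 - phi_1^2) = c_0 + phi_1 c_1, so
  gamma(0) = (c_0 + phi_1 c_1) / (1 - phi_1^2) = (4.384728 + (-0.713)(-2.070426)) / (1 - (-0.713)^2) = 5.860941 / 0.491631 = 11.921424.
  gamma(1) = phi_1 gamma(0) + c_1 = (-0.713)(11.921424) + (-2.070426) = -10.570401.
Therefore gamma(1) = -10.5704 (to 4 decimal places).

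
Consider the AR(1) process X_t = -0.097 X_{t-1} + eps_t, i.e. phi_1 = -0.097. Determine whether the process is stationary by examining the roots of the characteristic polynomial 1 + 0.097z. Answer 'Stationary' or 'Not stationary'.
\text{Stationary}

The AR(p) characteristic polynomial is P(z) = 1 + 0.097z.
Stationarity requires all roots to lie outside the unit circle, i.e. |z| > 1 for every root.
This is linear in z: 1 + (0.097) z = 0  =>  z = -1/(0.097) = -10.309278,  |z| = 10.309278.
Moduli of all roots: 10.3093.
All moduli strictly greater than 1? Yes.
Verdict: Stationary.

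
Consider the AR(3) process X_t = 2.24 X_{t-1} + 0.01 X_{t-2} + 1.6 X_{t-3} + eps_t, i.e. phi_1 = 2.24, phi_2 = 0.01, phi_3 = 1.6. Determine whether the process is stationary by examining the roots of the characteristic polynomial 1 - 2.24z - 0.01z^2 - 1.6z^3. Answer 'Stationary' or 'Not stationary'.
\text{Not stationary}

The AR(p) characteristic polynomial is P(z) = 1 - 2.24z - 0.01z^2 - 1.6z^3.
Stationarity requires all roots to lie outside the unit circle, i.e. |z| > 1 for every root.
Degree 3: look for a simple real root z0 first, then factor out (1 - z/z0) and solve the remaining quadratic.
Testing z0 = 0.4: P(0.4) = 1 + (-2.24)(0.4) + (-0.01)(0.4)^2 + (-1.6)(0.4)^3
  = 1 + (-0.896) + (-0.0016) + (-0.1024) = 0.  So z_0 = 0.4 is a root, |z_0| = 0.4.
Divide out the factor (1 - 2.5 z) = (1 - z/z0) (since 1/z0 = 2.5):
  P(z) = (1 - 2.5 z)(1 + (0.26) z + (0.64) z^2)
  [check: z-coef 0.26 - (2.5) = -2.24; z^2-coef 0.64 - (2.5)(0.26) = -0.01; z^3-coef -(2.5)(0.64) = -1.6.]
Remaining roots from the quadratic factor 1 + (0.26) z + (0.64) z^2:
  Set 1 + (0.26) z + (0.64) z^2 = 0, i.e. a z^2 + b z + c = 0 with a = 0.64, b = 0.26, c = 1.
  Discriminant D = b^2 - 4ac = (0.26)^2 - 4*(0.64)*1 = 0.0676 - (2.56) = -2.4924.
  D < 0, so the roots are the complex-conjugate pair z = (-b +/- i sqrt(-D)) / (2a) = -0.2031 +/- 1.2334i.
  For a conjugate pair |z|^2 = z * conj(z) = (product of roots) = c/a = 1/(0.64) = 1.5625, so |z| = sqrt(1.5625) = 1.25 for both roots.
Moduli of all roots: 0.4000, 1.2500, 1.2500.
All moduli strictly greater than 1? No.
Verdict: Not stationary.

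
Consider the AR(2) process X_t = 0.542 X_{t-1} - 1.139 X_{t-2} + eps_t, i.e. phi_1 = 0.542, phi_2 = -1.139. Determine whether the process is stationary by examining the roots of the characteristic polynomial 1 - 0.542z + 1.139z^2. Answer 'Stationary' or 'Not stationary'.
\text{Not stationary}

The AR(p) characteristic polynomial is P(z) = 1 - 0.542z + 1.139z^2.
Stationarity requires all roots to lie outside the unit circle, i.e. |z| > 1 for every root.
Set 1 + (-0.542) z + (1.139) z^2 = 0, i.e. a z^2 + b z + c = 0 with a = 1.139, b = -0.542, c = 1.
Discriminant D = b^2 - 4ac = (-0.542)^2 - 4*(1.139)*1 = 0.293764 - (4.556) = -4.262236.
D < 0, so the roots are the complex-conjugate pair z = (-b +/- i sqrt(-D)) / (2a) = 0.2379 +/- 0.9063i.
For a conjugate pair |z|^2 = z * conj(z) = (product of roots) = c/a = 1/(1.139) = 0.877963, so |z| = sqrt(0.877963) = 0.937 for both roots.
Moduli of all roots: 0.9370, 0.9370.
All moduli strictly greater than 1? No.
Verdict: Not stationary.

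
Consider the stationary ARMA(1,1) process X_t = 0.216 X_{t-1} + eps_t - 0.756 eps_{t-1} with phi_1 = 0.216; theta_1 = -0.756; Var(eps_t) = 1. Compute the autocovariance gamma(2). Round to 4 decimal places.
\gamma(2) = -0.1024

Multiply the model equation by X_{t-k} and take expectations. With theta_0 = psi_0 = 1 and psi_j the MA(infinity) weights, this gives
  gamma(k) - sum_i phi_i gamma(k-i) = c_k,
  c_k = sigma^2 * sum_{j=k..q} theta_j psi_{j-k}   (c_k = 0 for k > q),
using gamma(-m) = gamma(m).
psi-weights needed (psi_j = theta_j + sum_i phi_i psi_{j-i}):
  psi_1 = theta_1 + phi_1 = -0.756 + (0.216) = -0.54
Right-hand sides:
  c_0 = sigma^2 (1 + theta_1 psi_1) = 1 * (1 + (-0.756)(-0.54)) = 1 * 1.40824 = 1.40824
  c_1 = sigma^2 theta_1 = 1 * (-0.756) = -0.756
  c_2 = 0
Equations for k = 0 and k = 1 (AR order 1):
  gamma(0) = phi_1 gamma(1) + c_0
  gamma(1) = phi_1 gamma(0) + c_1
Substituting the second into the first: gamma(0) (1 - phi_1^2) = c_0 + phi_1 c_1, so
  gamma(0) = (c_0 + phi_1 c_1) / (1 - phi_1^2) = (1.40824 + (0.216)(-0.756)) / (1 - (0.216)^2) = 1.244944 / 0.953344 = 1.305871.
  gamma(1) = phi_1 gamma(0) + c_1 = (0.216)(1.305871) + (-0.756) = -0.473932.
For k = 2 (> q): gamma(2) = phi_1 gamma(1) = (0.216)(-0.473932) = -0.102369.
Therefore gamma(2) = -0.1024 (to 4 decimal places).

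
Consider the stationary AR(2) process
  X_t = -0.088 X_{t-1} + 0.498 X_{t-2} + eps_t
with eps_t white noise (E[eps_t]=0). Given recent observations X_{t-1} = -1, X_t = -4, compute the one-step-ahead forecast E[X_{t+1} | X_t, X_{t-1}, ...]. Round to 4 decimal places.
E[X_{t+1} \mid \mathcal F_t] = -0.1460

For an AR(p) model X_t = c + sum_i phi_i X_{t-i} + eps_t, the
one-step-ahead conditional mean is
  E[X_{t+1} | X_t, ...] = c + sum_i phi_i X_{t+1-i}.
Substitute known values:
  E[X_{t+1} | ...] = (-0.088) * (-4) + (0.498) * (-1)
                   = -0.1460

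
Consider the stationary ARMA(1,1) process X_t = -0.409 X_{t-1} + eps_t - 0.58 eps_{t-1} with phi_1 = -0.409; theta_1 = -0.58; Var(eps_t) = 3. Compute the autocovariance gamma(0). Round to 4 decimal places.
\gamma(0) = 6.5238

Multiply the model equation by X_{t-k} and take expectations. With theta_0 = psi_0 = 1 and psi_j the MA(infinity) weights, this gives
  gamma(k) - sum_i phi_i gamma(k-i) = c_k,
  c_k = sigma^2 * sum_{j=k..q} theta_j psi_{j-k}   (c_k = 0 for k > q),
using gamma(-m) = gamma(m).
psi-weights needed (psi_j = theta_j + sum_i phi_i psi_{j-i}):
  psi_1 = theta_1 + phi_1 = -0.58 + (-0.409) = -0.989
Right-hand sides:
  c_0 = sigma^2 (1 + theta_1 psi_1) = 3 * (1 + (-0.58)(-0.989)) = 3 * 1.57362 = 4.72086
  c_1 = sigma^2 theta_1 = 3 * (-0.58) = -1.74
  c_2 = 0
Equations for k = 0 and k = 1 (AR order 1):
  gamma(0) = phi_1 gamma(1) + c_0
  gamma(1) = phi_1 gamma(0) + c_1
Substituting the second into the first: gamma(0) (1 - phi_1^2) = c_0 + phi_1 c_1, so
  gamma(0) = (c_0 + phi_1 c_1) / (1 - phi_1^2) = (4.72086 + (-0.409)(-1.74)) / (1 - (-0.409)^2) = 5.43252 / 0.832719 = 6.523833.
Therefore gamma(0) = 6.5238 (to 4 decimal places).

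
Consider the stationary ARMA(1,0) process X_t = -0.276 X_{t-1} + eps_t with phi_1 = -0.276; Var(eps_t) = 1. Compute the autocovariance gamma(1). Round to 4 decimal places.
\gamma(1) = -0.2988

Multiply the model equation by X_{t-k} and take expectations. With theta_0 = psi_0 = 1 and psi_j the MA(infinity) weights, this gives
  gamma(k) - sum_i phi_i gamma(k-i) = c_k,
  c_k = sigma^2 * sum_{j=k..q} theta_j psi_{j-k}   (c_k = 0 for k > q),
using gamma(-m) = gamma(m).
Pure AR (q = 0): c_0 = sigma^2 = 1, c_k = 0 for k >= 1.
Equations for k = 0 and k = 1 (AR order 1):
  gamma(0) = phi_1 gamma(1) + c_0
  gamma(1) = phi_1 gamma(0) + c_1
Substituting the second into the first: gamma(0) (1 - phi_1^2) = c_0 + phi_1 c_1, so
  gamma(0) = c_0 / (1 - phi_1^2) = 1 / (1 - (-0.276)^2) = 1 / 0.923824 = 1.082457.
  gamma(1) = phi_1 gamma(0) = (-0.276)(1.082457) = -0.298758.
Therefore gamma(1) = -0.2988 (to 4 decimal places).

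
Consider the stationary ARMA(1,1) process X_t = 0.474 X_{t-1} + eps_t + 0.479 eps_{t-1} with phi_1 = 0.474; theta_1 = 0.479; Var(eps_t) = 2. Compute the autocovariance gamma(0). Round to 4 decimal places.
\gamma(0) = 4.3428

Multiply the model equation by X_{t-k} and take expectations. With theta_0 = psi_0 = 1 and psi_j the MA(infinity) weights, this gives
  gamma(k) - sum_i phi_i gamma(k-i) = c_k,
  c_k = sigma^2 * sum_{j=k..q} theta_j psi_{j-k}   (c_k = 0 for k > q),
using gamma(-m) = gamma(m).
psi-weights needed (psi_j = theta_j + sum_i phi_i psi_{j-i}):
  psi_1 = theta_1 + phi_1 = 0.479 + (0.474) = 0.953
Right-hand sides:
  c_0 = sigma^2 (1 + theta_1 psi_1) = 2 * (1 + (0.479)(0.953)) = 2 * 1.456487 = 2.912974
  c_1 = sigma^2 theta_1 = 2 * (0.479) = 0.958
  c_2 = 0
Equations for k = 0 and k = 1 (AR order 1):
  gamma(0) = phi_1 gamma(1) + c_0
  gamma(1) = phi_1 gamma(0) + c_1
Substituting the second into the first: gamma(0) (1 - phi_1^2) = c_0 + phi_1 c_1, so
  gamma(0) = (c_0 + phi_1 c_1) / (1 - phi_1^2) = (2.912974 + (0.474)(0.958)) / (1 - (0.474)^2) = 3.367066 / 0.775324 = 4.342786.
Therefore gamma(0) = 4.3428 (to 4 decimal places).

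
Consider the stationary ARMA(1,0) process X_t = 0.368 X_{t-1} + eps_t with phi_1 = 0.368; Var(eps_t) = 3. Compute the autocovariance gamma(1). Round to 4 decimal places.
\gamma(1) = 1.2769

Multiply the model equation by X_{t-k} and take expectations. With theta_0 = psi_0 = 1 and psi_j the MA(infinity) weights, this gives
  gamma(k) - sum_i phi_i gamma(k-i) = c_k,
  c_k = sigma^2 * sum_{j=k..q} theta_j psi_{j-k}   (c_k = 0 for k > q),
using gamma(-m) = gamma(m).
Pure AR (q = 0): c_0 = sigma^2 = 3, c_k = 0 for k >= 1.
Equations for k = 0 and k = 1 (AR order 1):
  gamma(0) = phi_1 gamma(1) + c_0
  gamma(1) = phi_1 gamma(0) + c_1
Substituting the second into the first: gamma(0) (1 - phi_1^2) = c_0 + phi_1 c_1, so
  gamma(0) = c_0 / (1 - phi_1^2) = 3 / (1 - (0.368)^2) = 3 / 0.864576 = 3.469909.
  gamma(1) = phi_1 gamma(0) = (0.368)(3.469909) = 1.276926.
Therefore gamma(1) = 1.2769 (to 4 decimal places).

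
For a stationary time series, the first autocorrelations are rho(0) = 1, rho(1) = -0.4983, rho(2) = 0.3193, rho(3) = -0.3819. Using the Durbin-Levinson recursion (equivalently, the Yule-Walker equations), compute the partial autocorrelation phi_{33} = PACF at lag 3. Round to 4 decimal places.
\phi_{33} = -0.2561

The PACF at lag k is phi_{kk}, the last component of the solution
to the Yule-Walker system G_k phi = r_k where
  (G_k)_{ij} = rho(|i - j|), (r_k)_i = rho(i), i,j = 1..k.
Equivalently, Durbin-Levinson gives phi_{kk} iteratively:
  phi_{11} = rho(1)
  phi_{kk} = [rho(k) - sum_{j=1..k-1} phi_{k-1,j} rho(k-j)]
            / [1 - sum_{j=1..k-1} phi_{k-1,j} rho(j)],
  phi_{k,j} = phi_{k-1,j} - phi_{kk} phi_{k-1,k-j},  j = 1..k-1.
Step k = 1:
  phi_11 = rho(1) = -0.4983.
Step k = 2:
  phi_22 = [rho(2) - phi_11 rho(1)] / [1 - phi_11 rho(1)] = [0.3193 - (-0.4983)(-0.4983)] / [1 - (-0.4983)(-0.4983)]
         = 0.07099711 / 0.75169711 = 0.094449.
  Update: phi_21 = phi_11 - phi_22 phi_11 = -0.4983 - (0.094449)(-0.4983) = -0.451236.
Step k = 3:
  phi_33 = [rho(3) - phi_21 rho(2) - phi_22 rho(1)] / [1 - phi_21 rho(1) - phi_22 rho(2)]
    numerator   = -0.3819 - (-0.451236)(0.3193) - (0.094449)(-0.4983) = -0.19075636
    denominator = 1 - (-0.451236)(-0.4983) - (0.094449)(0.3193) = 0.7449915
  phi_33 = -0.19075636 / 0.7449915 = -0.2561.
Therefore phi_{33} = -0.2561.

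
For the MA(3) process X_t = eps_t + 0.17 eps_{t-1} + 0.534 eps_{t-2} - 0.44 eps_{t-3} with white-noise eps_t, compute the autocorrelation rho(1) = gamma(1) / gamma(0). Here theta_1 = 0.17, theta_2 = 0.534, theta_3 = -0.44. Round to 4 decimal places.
\rho(1) = 0.0171

For an MA(q) process with theta_0 = 1, the autocovariance is
  gamma(k) = sigma^2 * sum_{i=0..q-k} theta_i * theta_{i+k},
and rho(k) = gamma(k) / gamma(0). Sigma^2 cancels.
  numerator   = (1)*(0.17) + (0.17)*(0.534) + (0.534)*(-0.44) = 0.02582.
  denominator = (1)^2 + (0.17)^2 + (0.534)^2 + (-0.44)^2 = 1.507656.
  rho(1) = 0.02582 / 1.507656 = 0.0171.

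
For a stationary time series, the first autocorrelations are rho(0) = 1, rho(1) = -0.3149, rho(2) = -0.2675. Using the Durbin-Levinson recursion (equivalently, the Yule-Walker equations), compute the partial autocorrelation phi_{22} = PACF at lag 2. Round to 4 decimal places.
\phi_{22} = -0.4070

The PACF at lag k is phi_{kk}, the last component of the solution
to the Yule-Walker system G_k phi = r_k where
  (G_k)_{ij} = rho(|i - j|), (r_k)_i = rho(i), i,j = 1..k.
Equivalently, Durbin-Levinson gives phi_{kk} iteratively:
  phi_{11} = rho(1)
  phi_{kk} = [rho(k) - sum_{j=1..k-1} phi_{k-1,j} rho(k-j)]
            / [1 - sum_{j=1..k-1} phi_{k-1,j} rho(j)],
  phi_{k,j} = phi_{k-1,j} - phi_{kk} phi_{k-1,k-j},  j = 1..k-1.
Step k = 1:
  phi_11 = rho(1) = -0.3149.
Step k = 2:
  phi_22 = [rho(2) - phi_11 rho(1)] / [1 - phi_11 rho(1)] = [-0.2675 - (-0.3149)(-0.3149)] / [1 - (-0.3149)(-0.3149)]
         = -0.36666201 / 0.90083799 = -0.407.
Therefore phi_{22} = -0.4070.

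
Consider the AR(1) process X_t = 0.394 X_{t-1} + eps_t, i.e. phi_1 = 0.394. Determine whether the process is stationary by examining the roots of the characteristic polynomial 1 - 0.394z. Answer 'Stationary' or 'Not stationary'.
\text{Stationary}

The AR(p) characteristic polynomial is P(z) = 1 - 0.394z.
Stationarity requires all roots to lie outside the unit circle, i.e. |z| > 1 for every root.
This is linear in z: 1 + (-0.394) z = 0  =>  z = -1/(-0.394) = 2.538071,  |z| = 2.538071.
Moduli of all roots: 2.5381.
All moduli strictly greater than 1? Yes.
Verdict: Stationary.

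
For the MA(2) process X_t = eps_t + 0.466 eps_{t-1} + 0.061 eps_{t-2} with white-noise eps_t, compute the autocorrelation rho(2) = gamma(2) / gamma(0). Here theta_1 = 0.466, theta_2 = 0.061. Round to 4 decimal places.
\rho(2) = 0.0500

For an MA(q) process with theta_0 = 1, the autocovariance is
  gamma(k) = sigma^2 * sum_{i=0..q-k} theta_i * theta_{i+k},
and rho(k) = gamma(k) / gamma(0). Sigma^2 cancels.
  numerator   = (1)*(0.061) = 0.061.
  denominator = (1)^2 + (0.466)^2 + (0.061)^2 = 1.220877.
  rho(2) = 0.061 / 1.220877 = 0.0500.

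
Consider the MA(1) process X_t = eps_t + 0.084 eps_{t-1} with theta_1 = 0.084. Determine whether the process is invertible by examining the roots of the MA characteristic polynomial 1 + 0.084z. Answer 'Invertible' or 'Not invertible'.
\text{Invertible}

The MA(q) characteristic polynomial is P(z) = 1 + 0.084z.
Invertibility requires all roots to lie outside the unit circle, i.e. |z| > 1 for every root.
This is linear in z: 1 + (0.084) z = 0  =>  z = -1/(0.084) = -11.904762,  |z| = 11.904762.
Moduli of all roots: 11.9048.
All moduli strictly greater than 1? Yes.
Verdict: Invertible.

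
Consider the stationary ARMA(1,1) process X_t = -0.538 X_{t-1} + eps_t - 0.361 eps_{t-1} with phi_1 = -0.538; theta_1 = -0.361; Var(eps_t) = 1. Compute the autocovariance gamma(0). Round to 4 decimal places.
\gamma(0) = 2.1374

Multiply the model equation by X_{t-k} and take expectations. With theta_0 = psi_0 = 1 and psi_j the MA(infinity) weights, this gives
  gamma(k) - sum_i phi_i gamma(k-i) = c_k,
  c_k = sigma^2 * sum_{j=k..q} theta_j psi_{j-k}   (c_k = 0 for k > q),
using gamma(-m) = gamma(m).
psi-weights needed (psi_j = theta_j + sum_i phi_i psi_{j-i}):
  psi_1 = theta_1 + phi_1 = -0.361 + (-0.538) = -0.899
Right-hand sides:
  c_0 = sigma^2 (1 + theta_1 psi_1) = 1 * (1 + (-0.361)(-0.899)) = 1 * 1.324539 = 1.324539
  c_1 = sigma^2 theta_1 = 1 * (-0.361) = -0.361
  c_2 = 0
Equations for k = 0 and k = 1 (AR order 1):
  gamma(0) = phi_1 gamma(1) + c_0
  gamma(1) = phi_1 gamma(0) + c_1
Substituting the second into the first: gamma(0) (1 - phi_1^2) = c_0 + phi_1 c_1, so
  gamma(0) = (c_0 + phi_1 c_1) / (1 - phi_1^2) = (1.324539 + (-0.538)(-0.361)) / (1 - (-0.538)^2) = 1.518757 / 0.710556 = 2.137421.
Therefore gamma(0) = 2.1374 (to 4 decimal places).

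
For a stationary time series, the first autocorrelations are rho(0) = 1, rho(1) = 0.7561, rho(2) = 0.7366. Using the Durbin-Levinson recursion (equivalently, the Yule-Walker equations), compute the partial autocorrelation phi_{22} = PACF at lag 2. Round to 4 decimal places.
\phi_{22} = 0.3850

The PACF at lag k is phi_{kk}, the last component of the solution
to the Yule-Walker system G_k phi = r_k where
  (G_k)_{ij} = rho(|i - j|), (r_k)_i = rho(i), i,j = 1..k.
Equivalently, Durbin-Levinson gives phi_{kk} iteratively:
  phi_{11} = rho(1)
  phi_{kk} = [rho(k) - sum_{j=1..k-1} phi_{k-1,j} rho(k-j)]
            / [1 - sum_{j=1..k-1} phi_{k-1,j} rho(j)],
  phi_{k,j} = phi_{k-1,j} - phi_{kk} phi_{k-1,k-j},  j = 1..k-1.
Step k = 1:
  phi_11 = rho(1) = 0.7561.
Step k = 2:
  phi_22 = [rho(2) - phi_11 rho(1)] / [1 - phi_11 rho(1)] = [0.7366 - (0.7561)(0.7561)] / [1 - (0.7561)(0.7561)]
         = 0.16491279 / 0.42831279 = 0.385.
Therefore phi_{22} = 0.3850.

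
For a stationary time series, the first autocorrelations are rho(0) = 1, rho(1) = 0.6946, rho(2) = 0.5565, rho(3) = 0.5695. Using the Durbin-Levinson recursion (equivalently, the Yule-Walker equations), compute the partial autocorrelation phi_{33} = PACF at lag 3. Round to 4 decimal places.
\phi_{33} = 0.2740

The PACF at lag k is phi_{kk}, the last component of the solution
to the Yule-Walker system G_k phi = r_k where
  (G_k)_{ij} = rho(|i - j|), (r_k)_i = rho(i), i,j = 1..k.
Equivalently, Durbin-Levinson gives phi_{kk} iteratively:
  phi_{11} = rho(1)
  phi_{kk} = [rho(k) - sum_{j=1..k-1} phi_{k-1,j} rho(k-j)]
            / [1 - sum_{j=1..k-1} phi_{k-1,j} rho(j)],
  phi_{k,j} = phi_{k-1,j} - phi_{kk} phi_{k-1,k-j},  j = 1..k-1.
Step k = 1:
  phi_11 = rho(1) = 0.6946.
Step k = 2:
  phi_22 = [rho(2) - phi_11 rho(1)] / [1 - phi_11 rho(1)] = [0.5565 - (0.6946)(0.6946)] / [1 - (0.6946)(0.6946)]
         = 0.07403084 / 0.51753084 = 0.143046.
  Update: phi_21 = phi_11 - phi_22 phi_11 = 0.6946 - (0.143046)(0.6946) = 0.59524.
Step k = 3:
  phi_33 = [rho(3) - phi_21 rho(2) - phi_22 rho(1)] / [1 - phi_21 rho(1) - phi_22 rho(2)]
    numerator   = 0.5695 - (0.59524)(0.5565) - (0.143046)(0.6946) = 0.13888898
    denominator = 1 - (0.59524)(0.6946) - (0.143046)(0.5565) = 0.50694101
  phi_33 = 0.13888898 / 0.50694101 = 0.274.
Therefore phi_{33} = 0.2740.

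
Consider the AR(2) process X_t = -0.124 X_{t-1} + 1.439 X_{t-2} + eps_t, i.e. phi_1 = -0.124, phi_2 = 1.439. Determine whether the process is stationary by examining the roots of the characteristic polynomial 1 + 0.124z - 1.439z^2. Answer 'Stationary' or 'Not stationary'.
\text{Not stationary}

The AR(p) characteristic polynomial is P(z) = 1 + 0.124z - 1.439z^2.
Stationarity requires all roots to lie outside the unit circle, i.e. |z| > 1 for every root.
Set 1 + (0.124) z + (-1.439) z^2 = 0, i.e. a z^2 + b z + c = 0 with a = -1.439, b = 0.124, c = 1.
Discriminant D = b^2 - 4ac = (0.124)^2 - 4*(-1.439)*1 = 0.015376 - (-5.756) = 5.771376.
D >= 0, so the roots are real: z = (-b +/- sqrt(D)) / (2a) = (-0.124 +/- 2.402369) / (-2.878).
  z_1 = (-0.124 + 2.402369) / (-2.878) = -0.7917,   |z_1| = 0.7917.
  z_2 = (-0.124 - 2.402369) / (-2.878) = 0.8778,   |z_2| = 0.8778.
Moduli of all roots: 0.7917, 0.8778.
All moduli strictly greater than 1? No.
Verdict: Not stationary.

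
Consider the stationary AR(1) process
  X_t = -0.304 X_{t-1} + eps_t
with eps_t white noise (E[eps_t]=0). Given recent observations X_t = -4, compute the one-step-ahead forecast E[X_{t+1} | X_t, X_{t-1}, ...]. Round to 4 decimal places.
E[X_{t+1} \mid \mathcal F_t] = 1.2160

For an AR(p) model X_t = c + sum_i phi_i X_{t-i} + eps_t, the
one-step-ahead conditional mean is
  E[X_{t+1} | X_t, ...] = c + sum_i phi_i X_{t+1-i}.
Substitute known values:
  E[X_{t+1} | ...] = (-0.304) * (-4)
                   = 1.2160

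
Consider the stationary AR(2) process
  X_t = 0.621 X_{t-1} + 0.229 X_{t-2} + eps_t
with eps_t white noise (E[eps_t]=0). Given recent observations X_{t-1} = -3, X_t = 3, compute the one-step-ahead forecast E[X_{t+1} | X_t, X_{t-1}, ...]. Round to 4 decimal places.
E[X_{t+1} \mid \mathcal F_t] = 1.1760

For an AR(p) model X_t = c + sum_i phi_i X_{t-i} + eps_t, the
one-step-ahead conditional mean is
  E[X_{t+1} | X_t, ...] = c + sum_i phi_i X_{t+1-i}.
Substitute known values:
  E[X_{t+1} | ...] = (0.621) * (3) + (0.229) * (-3)
                   = 1.1760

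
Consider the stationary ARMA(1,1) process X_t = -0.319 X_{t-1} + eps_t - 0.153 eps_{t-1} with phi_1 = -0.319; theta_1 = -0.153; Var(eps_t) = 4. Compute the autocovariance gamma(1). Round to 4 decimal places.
\gamma(1) = -2.2045

Multiply the model equation by X_{t-k} and take expectations. With theta_0 = psi_0 = 1 and psi_j the MA(infinity) weights, this gives
  gamma(k) - sum_i phi_i gamma(k-i) = c_k,
  c_k = sigma^2 * sum_{j=k..q} theta_j psi_{j-k}   (c_k = 0 for k > q),
using gamma(-m) = gamma(m).
psi-weights needed (psi_j = theta_j + sum_i phi_i psi_{j-i}):
  psi_1 = theta_1 + phi_1 = -0.153 + (-0.319) = -0.472
Right-hand sides:
  c_0 = sigma^2 (1 + theta_1 psi_1) = 4 * (1 + (-0.153)(-0.472)) = 4 * 1.072216 = 4.288864
  c_1 = sigma^2 theta_1 = 4 * (-0.153) = -0.612
  c_2 = 0
Equations for k = 0 and k = 1 (AR order 1):
  gamma(0) = phi_1 gamma(1) + c_0
  gamma(1) = phi_1 gamma(0) + c_1
Substituting the second into the first: gamma(0) (1 - phi_1^2) = c_0 + phi_1 c_1, so
  gamma(0) = (c_0 + phi_1 c_1) / (1 - phi_1^2) = (4.288864 + (-0.319)(-0.612)) / (1 - (-0.319)^2) = 4.484092 / 0.898239 = 4.992092.
  gamma(1) = phi_1 gamma(0) + c_1 = (-0.319)(4.992092) + (-0.612) = -2.204477.
Therefore gamma(1) = -2.2045 (to 4 decimal places).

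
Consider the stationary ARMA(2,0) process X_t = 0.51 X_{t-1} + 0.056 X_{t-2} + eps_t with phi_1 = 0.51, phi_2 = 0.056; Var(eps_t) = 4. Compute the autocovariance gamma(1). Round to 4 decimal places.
\gamma(1) = 3.0613

Multiply the model equation by X_{t-k} and take expectations. With theta_0 = psi_0 = 1 and psi_j the MA(infinity) weights, this gives
  gamma(k) - sum_i phi_i gamma(k-i) = c_k,
  c_k = sigma^2 * sum_{j=k..q} theta_j psi_{j-k}   (c_k = 0 for k > q),
using gamma(-m) = gamma(m).
Pure AR (q = 0): c_0 = sigma^2 = 4, c_k = 0 for k >= 1.
Equations for k = 0, 1, 2 (AR order 2, c_2 = 0):
  (E0) gamma(0) = phi_1 gamma(1) + phi_2 gamma(2) + c_0
  (E1) gamma(1) = phi_1 gamma(0) + phi_2 gamma(1) + c_1
  (E2) gamma(2) = phi_1 gamma(1) + phi_2 gamma(0)
From (E1): gamma(1) = A gamma(0) + B with
  A = phi_1 / (1 - phi_2) = 0.51 / 0.944 = 0.540254,   B = c_1 / (1 - phi_2) = 0 / 0.944 = 0.
Insert (E2) into (E0): gamma(0) (1 - phi_2^2) = phi_1 (1 + phi_2) gamma(1) + c_0.
  phi_1 (1 + phi_2) = (0.51)(1.056) = 0.53856,   1 - phi_2^2 = 0.996864.
Replace gamma(1) by A gamma(0) + B and collect gamma(0):
  gamma(0) [0.996864 - (0.53856)(0.540254)] = c_0 = 4
  gamma(0) * 0.705905 = 4
  gamma(0) = 4 / 0.705905 = 5.666487.
  gamma(1) = A gamma(0) = (0.540254)(5.666487) = 3.061344.
Therefore gamma(1) = 3.0613 (to 4 decimal places).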